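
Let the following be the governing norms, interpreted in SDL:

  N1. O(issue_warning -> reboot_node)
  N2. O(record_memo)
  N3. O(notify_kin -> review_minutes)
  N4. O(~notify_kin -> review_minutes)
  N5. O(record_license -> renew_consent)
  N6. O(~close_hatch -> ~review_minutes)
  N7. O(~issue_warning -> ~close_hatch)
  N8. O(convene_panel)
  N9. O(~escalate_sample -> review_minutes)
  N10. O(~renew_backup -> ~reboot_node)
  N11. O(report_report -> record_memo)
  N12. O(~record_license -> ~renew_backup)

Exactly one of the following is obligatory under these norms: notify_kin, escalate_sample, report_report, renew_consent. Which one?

Premises 3 and 4 are O(notify_kin -> review_minutes) and O(~notify_kin -> review_minutes); every ideal world satisfies notify_kin or ~notify_kin, so in either case review_minutes holds — hence O(review_minutes).
Premise 6 is O(~close_hatch -> ~review_minutes); contrapositively O(review_minutes -> close_hatch). Since O(review_minutes) holds, K gives O(close_hatch).
The contrapositive of premise 7 (O(~issue_warning -> ~close_hatch)) is O(close_hatch -> issue_warning), and O(close_hatch) is already established, so O(issue_warning).
With premise 1, O(issue_warning -> reboot_node), the K-axiom yields O(reboot_node).
Premise 10 is O(~renew_backup -> ~reboot_node); contrapositively O(reboot_node -> renew_backup). Since O(reboot_node) holds, K gives O(renew_backup).
The contrapositive of premise 12 (O(~record_license -> ~renew_backup)) is O(renew_backup -> record_license), and O(renew_backup) is already established, so O(record_license).
Applying K to premise 5 (O(record_license -> renew_consent)) and O(record_license) yields O(renew_consent).
So O(renew_consent) holds — renew_consent is obligatory. None of the other listed options is made obligatory by any chain of premises.

renew_consent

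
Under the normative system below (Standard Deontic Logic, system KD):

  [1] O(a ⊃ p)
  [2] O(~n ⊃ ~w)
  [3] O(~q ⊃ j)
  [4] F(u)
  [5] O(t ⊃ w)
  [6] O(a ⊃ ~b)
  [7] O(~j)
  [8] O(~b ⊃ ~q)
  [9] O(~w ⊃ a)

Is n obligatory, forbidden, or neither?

Obligatory

From premise 7 we have O(~j).
Premise 3 is O(~q ⊃ j); contrapositively O(~j ⊃ q). Since O(~j) holds, K gives O(q).
Premise 8, O(~b ⊃ ~q), contraposes to O(q ⊃ b); with O(q) we get O(b).
Premise 6 is O(a ⊃ ~b); contrapositively O(b ⊃ ~a). Since O(b) holds, K gives O(~a).
Premise 9, O(~w ⊃ a), contraposes to O(~a ⊃ w); with O(~a) we get O(w).
The contrapositive of premise 2 (O(~n ⊃ ~w)) is O(w ⊃ n), and O(w) is already established, so O(n).
Premises 1, 4, 5 do not contribute to this derivation.
Hence n is obligatory.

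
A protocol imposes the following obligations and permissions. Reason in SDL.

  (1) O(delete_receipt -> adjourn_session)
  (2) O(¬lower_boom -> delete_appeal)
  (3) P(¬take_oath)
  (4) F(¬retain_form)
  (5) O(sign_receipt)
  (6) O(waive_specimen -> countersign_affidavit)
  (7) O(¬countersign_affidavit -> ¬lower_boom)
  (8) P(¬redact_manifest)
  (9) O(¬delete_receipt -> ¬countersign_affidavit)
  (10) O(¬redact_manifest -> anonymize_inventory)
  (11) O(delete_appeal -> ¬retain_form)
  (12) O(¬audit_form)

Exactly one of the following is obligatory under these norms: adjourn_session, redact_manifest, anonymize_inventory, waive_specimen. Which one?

Premise 4 is F(¬retain_form), i.e. O(retain_form).
The contrapositive of premise 11 (O(delete_appeal -> ¬retain_form)) is O(retain_form -> ¬delete_appeal), and O(retain_form) is already established, so O(¬delete_appeal).
Premise 2 is O(¬lower_boom -> delete_appeal); contrapositively O(¬delete_appeal -> lower_boom). Since O(¬delete_appeal) holds, K gives O(lower_boom).
Premise 7 is O(¬countersign_affidavit -> ¬lower_boom); contrapositively O(lower_boom -> countersign_affidavit). Since O(lower_boom) holds, K gives O(countersign_affidavit).
Premise 9, O(¬delete_receipt -> ¬countersign_affidavit), contraposes to O(countersign_affidavit -> delete_receipt); with O(countersign_affidavit) we get O(delete_receipt).
With premise 1, O(delete_receipt -> adjourn_session), the K-axiom yields O(adjourn_session).
So O(adjourn_session) holds — adjourn_session is obligatory. None of the other listed options is made obligatory by any chain of premises.

adjourn_session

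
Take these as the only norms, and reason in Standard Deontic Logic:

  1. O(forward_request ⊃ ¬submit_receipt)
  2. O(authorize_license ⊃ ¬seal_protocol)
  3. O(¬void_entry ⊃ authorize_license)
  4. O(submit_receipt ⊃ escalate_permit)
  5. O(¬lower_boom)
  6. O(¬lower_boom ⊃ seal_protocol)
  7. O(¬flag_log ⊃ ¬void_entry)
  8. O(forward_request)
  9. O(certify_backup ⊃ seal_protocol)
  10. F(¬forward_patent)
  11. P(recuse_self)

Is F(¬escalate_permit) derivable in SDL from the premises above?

Premise 4 is O(submit_receipt ⊃ escalate_permit), but O(submit_receipt) is not derivable from the premises, so it does not yield O(escalate_permit).
No other premise forces O(escalate_permit). An ideal world satisfying every premise can still have ¬escalate_permit true, so F(¬escalate_permit) is not derivable.

No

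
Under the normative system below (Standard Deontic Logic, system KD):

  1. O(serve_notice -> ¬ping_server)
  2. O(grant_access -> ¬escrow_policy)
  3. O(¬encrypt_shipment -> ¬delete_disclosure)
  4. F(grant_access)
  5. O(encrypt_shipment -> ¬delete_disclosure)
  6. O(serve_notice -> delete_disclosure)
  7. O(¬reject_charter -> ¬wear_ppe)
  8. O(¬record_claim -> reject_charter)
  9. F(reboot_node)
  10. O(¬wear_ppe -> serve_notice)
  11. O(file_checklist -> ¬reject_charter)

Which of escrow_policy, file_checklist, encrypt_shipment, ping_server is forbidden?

By case analysis on encrypt_shipment: premise 5 gives O(encrypt_shipment -> ¬delete_disclosure) and premise 3 gives O(¬encrypt_shipment -> ¬delete_disclosure), so O(¬delete_disclosure) either way.
Premise 6 is O(serve_notice -> delete_disclosure); contrapositively O(¬delete_disclosure -> ¬serve_notice). Since O(¬delete_disclosure) holds, K gives O(¬serve_notice).
The contrapositive of premise 10 (O(¬wear_ppe -> serve_notice)) is O(¬serve_notice -> wear_ppe), and O(¬serve_notice) is already established, so O(wear_ppe).
Premise 7, O(¬reject_charter -> ¬wear_ppe), contraposes to O(wear_ppe -> reject_charter); with O(wear_ppe) we get O(reject_charter).
Premise 11 is O(file_checklist -> ¬reject_charter); contrapositively O(reject_charter -> ¬file_checklist). Since O(reject_charter) holds, K gives O(¬file_checklist).
So O(¬file_checklist) holds, i.e. file_checklist is forbidden. None of the other listed options is forbidden under the premises.

file_checklist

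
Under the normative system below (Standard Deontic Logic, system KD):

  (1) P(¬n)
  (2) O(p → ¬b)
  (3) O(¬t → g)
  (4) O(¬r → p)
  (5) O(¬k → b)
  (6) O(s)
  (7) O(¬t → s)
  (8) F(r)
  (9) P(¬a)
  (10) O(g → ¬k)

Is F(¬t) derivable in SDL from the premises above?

Premise 8, F(r), is equivalent to O(¬r).
Premise 4 is O(¬r → p); since O(¬r), deontic closure gives O(p).
With premise 2, O(p → ¬b), the K-axiom yields O(¬b).
Premise 5 is O(¬k → b); contrapositively O(¬b → k). Since O(¬b) holds, K gives O(k).
Premise 10 is O(g → ¬k); contrapositively O(k → ¬g). Since O(k) holds, K gives O(¬g).
The contrapositive of premise 3 (O(¬t → g)) is O(¬g → t), and O(¬g) is already established, so O(t).
Premises 1, 6, 7, 9 do not contribute to this derivation.
So O(t) holds, i.e. F(¬t). The claim follows.

Yes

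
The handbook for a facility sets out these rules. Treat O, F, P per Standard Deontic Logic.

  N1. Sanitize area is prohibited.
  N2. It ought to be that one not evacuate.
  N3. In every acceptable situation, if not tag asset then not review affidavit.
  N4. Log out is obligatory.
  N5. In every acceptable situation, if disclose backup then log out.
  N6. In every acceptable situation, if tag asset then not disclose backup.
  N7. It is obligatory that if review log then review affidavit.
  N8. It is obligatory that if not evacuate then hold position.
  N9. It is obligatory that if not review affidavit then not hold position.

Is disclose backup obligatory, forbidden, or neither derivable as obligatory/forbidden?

Forbidden

Premise 2 gives O(¬evacuate).
Applying K to premise 8 (O(¬evacuate → hold_position)) and O(¬evacuate) yields O(hold_position).
Premise 9, O(¬review_affidavit → ¬hold_position), contraposes to O(hold_position → review_affidavit); with O(hold_position) we get O(review_affidavit).
Premise 3 is O(¬tag_asset → ¬review_affidavit); contrapositively O(review_affidavit → tag_asset). Since O(review_affidavit) holds, K gives O(tag_asset).
Applying K to premise 6 (O(tag_asset → ¬disclose_backup)) and O(tag_asset) yields O(¬disclose_backup).
Premises 1, 4, 5, 7 do not contribute to this derivation.
Thus O(¬disclose_backup), which is F(disclose_backup): disclose_backup is forbidden.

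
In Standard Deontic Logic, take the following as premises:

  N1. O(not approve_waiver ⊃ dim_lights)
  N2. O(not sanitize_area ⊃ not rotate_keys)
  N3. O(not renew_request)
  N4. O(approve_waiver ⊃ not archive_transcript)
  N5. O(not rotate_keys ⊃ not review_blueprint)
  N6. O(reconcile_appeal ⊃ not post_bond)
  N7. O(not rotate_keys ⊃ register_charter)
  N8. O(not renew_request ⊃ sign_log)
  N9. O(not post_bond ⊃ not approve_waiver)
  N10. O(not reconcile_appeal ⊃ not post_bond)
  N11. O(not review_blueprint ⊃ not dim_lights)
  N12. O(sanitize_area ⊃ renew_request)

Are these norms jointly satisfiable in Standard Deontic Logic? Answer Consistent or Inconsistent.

Inconsistent

By case analysis on not reconcile_appeal: premise 10 gives O(not reconcile_appeal ⊃ not post_bond) and premise 6 gives O(reconcile_appeal ⊃ not post_bond), so O(not post_bond) either way.
Premise 9 is O(not post_bond ⊃ not approve_waiver); since O(not post_bond), deontic closure gives O(not approve_waiver).
Applying K to premise 1 (O(not approve_waiver ⊃ dim_lights)) and O(not approve_waiver) yields O(dim_lights).
Premise 11, O(not review_blueprint ⊃ not dim_lights), contraposes to O(dim_lights ⊃ review_blueprint); with O(dim_lights) we get O(review_blueprint).
The contrapositive of premise 5 (O(not rotate_keys ⊃ not review_blueprint)) is O(review_blueprint ⊃ rotate_keys), and O(review_blueprint) is already established, so O(rotate_keys).
The contrapositive of premise 2 (O(not sanitize_area ⊃ not rotate_keys)) is O(rotate_keys ⊃ sanitize_area), and O(rotate_keys) is already established, so O(sanitize_area).
Applying K to premise 12 (O(sanitize_area ⊃ renew_request)) and O(sanitize_area) yields O(renew_request).
However, premise 3 gives O(not renew_request).
We now have both O(renew_request) and O(not renew_request) — renew_request is simultaneously obligatory and forbidden, violating the D-axiom.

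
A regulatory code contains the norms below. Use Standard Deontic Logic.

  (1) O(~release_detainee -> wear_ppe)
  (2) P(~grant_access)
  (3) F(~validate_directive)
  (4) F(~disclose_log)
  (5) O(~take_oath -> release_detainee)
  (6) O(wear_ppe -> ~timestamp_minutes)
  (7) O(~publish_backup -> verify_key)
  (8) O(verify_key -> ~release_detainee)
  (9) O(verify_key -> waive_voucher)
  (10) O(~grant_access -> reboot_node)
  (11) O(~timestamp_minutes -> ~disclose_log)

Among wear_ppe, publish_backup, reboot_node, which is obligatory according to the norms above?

publish_backup

Premise 4, F(~disclose_log), is equivalent to O(disclose_log).
Premise 11, O(~timestamp_minutes -> ~disclose_log), contraposes to O(disclose_log -> timestamp_minutes); with O(disclose_log) we get O(timestamp_minutes).
Premise 6 is O(wear_ppe -> ~timestamp_minutes); contrapositively O(timestamp_minutes -> ~wear_ppe). Since O(timestamp_minutes) holds, K gives O(~wear_ppe).
Premise 1, O(~release_detainee -> wear_ppe), contraposes to O(~wear_ppe -> release_detainee); with O(~wear_ppe) we get O(release_detainee).
The contrapositive of premise 8 (O(verify_key -> ~release_detainee)) is O(release_detainee -> ~verify_key), and O(release_detainee) is already established, so O(~verify_key).
The contrapositive of premise 7 (O(~publish_backup -> verify_key)) is O(~verify_key -> publish_backup), and O(~verify_key) is already established, so O(publish_backup).
So O(publish_backup) holds — publish_backup is obligatory. None of the other listed options is made obligatory by any chain of premises.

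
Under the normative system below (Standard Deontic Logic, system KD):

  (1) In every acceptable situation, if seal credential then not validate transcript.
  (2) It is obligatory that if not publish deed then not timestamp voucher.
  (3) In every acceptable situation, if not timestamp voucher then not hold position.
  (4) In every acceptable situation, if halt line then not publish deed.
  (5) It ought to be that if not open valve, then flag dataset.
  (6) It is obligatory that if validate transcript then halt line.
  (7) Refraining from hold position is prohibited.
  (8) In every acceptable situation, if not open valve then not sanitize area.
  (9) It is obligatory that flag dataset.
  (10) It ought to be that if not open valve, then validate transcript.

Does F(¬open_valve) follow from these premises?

Yes

Premise 7 is F(¬hold_position), i.e. O(hold_position).
Premise 3 is O(¬timestamp_voucher → ¬hold_position); contrapositively O(hold_position → timestamp_voucher). Since O(hold_position) holds, K gives O(timestamp_voucher).
Premise 2 is O(¬publish_deed → ¬timestamp_voucher); contrapositively O(timestamp_voucher → publish_deed). Since O(timestamp_voucher) holds, K gives O(publish_deed).
Premise 4 is O(halt_line → ¬publish_deed); contrapositively O(publish_deed → ¬halt_line). Since O(publish_deed) holds, K gives O(¬halt_line).
Premise 6 is O(validate_transcript → halt_line); contrapositively O(¬halt_line → ¬validate_transcript). Since O(¬halt_line) holds, K gives O(¬validate_transcript).
Premise 10, O(¬open_valve → validate_transcript), contraposes to O(¬validate_transcript → open_valve); with O(¬validate_transcript) we get O(open_valve).
Premises 1, 5, 8, 9 do not contribute to this derivation.
So O(open_valve) holds, i.e. F(¬open_valve). The claim follows.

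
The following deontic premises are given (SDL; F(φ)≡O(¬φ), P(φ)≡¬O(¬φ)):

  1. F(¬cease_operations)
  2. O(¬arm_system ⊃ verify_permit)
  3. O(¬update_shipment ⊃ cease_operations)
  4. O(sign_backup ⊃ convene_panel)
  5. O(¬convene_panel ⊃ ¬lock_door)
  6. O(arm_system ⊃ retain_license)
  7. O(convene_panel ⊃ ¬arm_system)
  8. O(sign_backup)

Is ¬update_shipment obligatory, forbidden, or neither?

Neither

Premise 3 is O(¬update_shipment ⊃ cease_operations); even if O(cease_operations) held, inferring O(¬update_shipment) would be affirming the consequent — invalid.
No premise or chain of K-axiom applications forces O(¬update_shipment), and none forces O(update_shipment). So ¬update_shipment is neither obligatory nor forbidden under these norms.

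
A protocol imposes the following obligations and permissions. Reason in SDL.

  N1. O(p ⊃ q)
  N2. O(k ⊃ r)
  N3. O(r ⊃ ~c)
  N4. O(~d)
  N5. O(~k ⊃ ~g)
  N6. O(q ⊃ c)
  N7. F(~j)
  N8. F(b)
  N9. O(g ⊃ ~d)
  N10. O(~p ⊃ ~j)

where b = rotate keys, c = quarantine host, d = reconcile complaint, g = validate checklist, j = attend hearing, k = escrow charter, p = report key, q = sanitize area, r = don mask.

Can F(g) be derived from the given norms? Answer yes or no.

Premise 7, F(~j), is equivalent to O(j).
Premise 10, O(~p ⊃ ~j), contraposes to O(j ⊃ p); with O(j) we get O(p).
From O(p) and premise 1, O(p ⊃ q), we obtain O(q).
From O(q) and premise 6, O(q ⊃ c), we obtain O(c).
Premise 3 is O(r ⊃ ~c); contrapositively O(c ⊃ ~r). Since O(c) holds, K gives O(~r).
The contrapositive of premise 2 (O(k ⊃ r)) is O(~r ⊃ ~k), and O(~r) is already established, so O(~k).
From O(~k) and premise 5, O(~k ⊃ ~g), we obtain O(~g).
Premises 4, 8, 9 do not contribute to this derivation.
So O(~g) holds, i.e. F(g). The claim follows.

Yes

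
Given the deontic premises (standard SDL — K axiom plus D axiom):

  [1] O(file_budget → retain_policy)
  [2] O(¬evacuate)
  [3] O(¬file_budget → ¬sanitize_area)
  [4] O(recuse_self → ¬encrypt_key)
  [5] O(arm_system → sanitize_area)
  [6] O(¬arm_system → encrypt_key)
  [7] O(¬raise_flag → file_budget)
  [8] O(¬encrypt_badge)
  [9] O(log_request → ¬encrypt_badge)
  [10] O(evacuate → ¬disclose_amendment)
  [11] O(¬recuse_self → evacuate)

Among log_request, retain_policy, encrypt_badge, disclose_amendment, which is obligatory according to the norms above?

Premise 2 states O(¬evacuate) outright.
The contrapositive of premise 11 (O(¬recuse_self → evacuate)) is O(¬evacuate → recuse_self), and O(¬evacuate) is already established, so O(recuse_self).
From O(recuse_self) and premise 4, O(recuse_self → ¬encrypt_key), we obtain O(¬encrypt_key).
Premise 6 is O(¬arm_system → encrypt_key); contrapositively O(¬encrypt_key → arm_system). Since O(¬encrypt_key) holds, K gives O(arm_system).
From O(arm_system) and premise 5, O(arm_system → sanitize_area), we obtain O(sanitize_area).
Premise 3, O(¬file_budget → ¬sanitize_area), contraposes to O(sanitize_area → file_budget); with O(sanitize_area) we get O(file_budget).
With premise 1, O(file_budget → retain_policy), the K-axiom yields O(retain_policy).
So O(retain_policy) holds — retain_policy is obligatory. None of the other listed options is made obligatory by any chain of premises.

retain_policy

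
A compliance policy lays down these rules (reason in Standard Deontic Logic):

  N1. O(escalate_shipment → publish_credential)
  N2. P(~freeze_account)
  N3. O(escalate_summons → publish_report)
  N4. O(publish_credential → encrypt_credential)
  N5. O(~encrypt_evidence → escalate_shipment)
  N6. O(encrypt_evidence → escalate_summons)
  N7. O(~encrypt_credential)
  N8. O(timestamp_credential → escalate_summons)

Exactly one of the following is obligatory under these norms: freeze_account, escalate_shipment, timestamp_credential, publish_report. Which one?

Premise 7 states O(~encrypt_credential) outright.
Premise 4, O(publish_credential → encrypt_credential), contraposes to O(~encrypt_credential → ~publish_credential); with O(~encrypt_credential) we get O(~publish_credential).
Premise 1, O(escalate_shipment → publish_credential), contraposes to O(~publish_credential → ~escalate_shipment); with O(~publish_credential) we get O(~escalate_shipment).
Premise 5, O(~encrypt_evidence → escalate_shipment), contraposes to O(~escalate_shipment → encrypt_evidence); with O(~escalate_shipment) we get O(encrypt_evidence).
From O(encrypt_evidence) and premise 6, O(encrypt_evidence → escalate_summons), we obtain O(escalate_summons).
Premise 3 is O(escalate_summons → publish_report); since O(escalate_summons), deontic closure gives O(publish_report).
So O(publish_report) holds — publish_report is obligatory. None of the other listed options is made obligatory by any chain of premises.

publish_report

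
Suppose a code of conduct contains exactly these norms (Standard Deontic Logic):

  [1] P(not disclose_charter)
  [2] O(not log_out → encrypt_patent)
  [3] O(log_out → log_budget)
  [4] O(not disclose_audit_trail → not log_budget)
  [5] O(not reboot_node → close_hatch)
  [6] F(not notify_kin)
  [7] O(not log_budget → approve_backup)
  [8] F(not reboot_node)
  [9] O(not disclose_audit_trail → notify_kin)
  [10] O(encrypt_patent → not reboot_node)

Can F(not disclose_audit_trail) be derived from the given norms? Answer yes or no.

Premise 8, F(not reboot_node), is equivalent to O(reboot_node).
Premise 10 is O(encrypt_patent → not reboot_node); contrapositively O(reboot_node → not encrypt_patent). Since O(reboot_node) holds, K gives O(not encrypt_patent).
Premise 2 is O(not log_out → encrypt_patent); contrapositively O(not encrypt_patent → log_out). Since O(not encrypt_patent) holds, K gives O(log_out).
From O(log_out) and premise 3, O(log_out → log_budget), we obtain O(log_budget).
The contrapositive of premise 4 (O(not disclose_audit_trail → not log_budget)) is O(log_budget → disclose_audit_trail), and O(log_budget) is already established, so O(disclose_audit_trail).
Premises 1, 5, 6, 7, 9 do not contribute to this derivation.
So O(disclose_audit_trail) holds, i.e. F(not disclose_audit_trail). The claim follows.

Yes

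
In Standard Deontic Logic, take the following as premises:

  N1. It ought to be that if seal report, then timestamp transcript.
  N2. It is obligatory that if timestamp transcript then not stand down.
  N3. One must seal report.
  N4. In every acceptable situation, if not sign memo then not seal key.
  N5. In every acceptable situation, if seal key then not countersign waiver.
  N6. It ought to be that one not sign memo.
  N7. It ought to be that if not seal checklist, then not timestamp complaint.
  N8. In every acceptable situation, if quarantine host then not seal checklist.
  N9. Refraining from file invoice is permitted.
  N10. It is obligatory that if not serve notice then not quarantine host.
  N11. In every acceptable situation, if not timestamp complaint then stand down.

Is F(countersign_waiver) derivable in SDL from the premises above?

Premise 5 is O(seal_key → ¬countersign_waiver), but O(seal_key) is not derivable from the premises, so it does not yield O(¬countersign_waiver).
No other premise forces O(¬countersign_waiver). An ideal world satisfying every premise can still have countersign_waiver true, so F(countersign_waiver) is not derivable.

No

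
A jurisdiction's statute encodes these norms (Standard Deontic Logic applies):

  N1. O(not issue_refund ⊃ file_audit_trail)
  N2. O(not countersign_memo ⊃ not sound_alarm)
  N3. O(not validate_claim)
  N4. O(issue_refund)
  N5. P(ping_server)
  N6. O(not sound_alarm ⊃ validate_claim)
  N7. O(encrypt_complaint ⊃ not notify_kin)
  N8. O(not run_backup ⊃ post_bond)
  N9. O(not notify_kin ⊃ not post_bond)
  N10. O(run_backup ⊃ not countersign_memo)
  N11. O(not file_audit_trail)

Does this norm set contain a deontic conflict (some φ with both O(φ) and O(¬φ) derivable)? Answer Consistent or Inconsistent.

Premise 1 is O(not issue_refund ⊃ file_audit_trail), but O(not issue_refund) is not derivable from the premises, so it does not yield O(file_audit_trail).
So O(file_audit_trail) is not derivable, and the apparent clash with O(not file_audit_trail) does not arise.
A world satisfying every obligation exists (e.g. countersign_memo=true, encrypt_complaint=false, file_audit_trail=false, issue_refund=true, notify_kin=true, ping_server=false, post_bond=true, run_backup=false, sound_alarm=true, validate_claim=false); no atom is both obligatory and forbidden, so the set is consistent.

Consistent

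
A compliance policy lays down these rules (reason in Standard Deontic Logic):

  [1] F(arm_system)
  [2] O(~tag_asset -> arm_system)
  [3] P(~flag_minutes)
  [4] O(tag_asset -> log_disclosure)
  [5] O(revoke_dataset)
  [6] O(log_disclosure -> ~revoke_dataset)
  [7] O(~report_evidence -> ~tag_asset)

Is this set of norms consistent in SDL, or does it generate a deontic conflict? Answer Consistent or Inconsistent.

Inconsistent

Premise 5 states O(revoke_dataset) outright.
Premise 6 is O(log_disclosure -> ~revoke_dataset); contrapositively O(revoke_dataset -> ~log_disclosure). Since O(revoke_dataset) holds, K gives O(~log_disclosure).
Premise 4 is O(tag_asset -> log_disclosure); contrapositively O(~log_disclosure -> ~tag_asset). Since O(~log_disclosure) holds, K gives O(~tag_asset).
From O(~tag_asset) and premise 2, O(~tag_asset -> arm_system), we obtain O(arm_system).
However, F(arm_system) at premise 1 amounts to O(~arm_system).
We now have both O(arm_system) and O(~arm_system) — arm_system is simultaneously obligatory and forbidden, violating the D-axiom.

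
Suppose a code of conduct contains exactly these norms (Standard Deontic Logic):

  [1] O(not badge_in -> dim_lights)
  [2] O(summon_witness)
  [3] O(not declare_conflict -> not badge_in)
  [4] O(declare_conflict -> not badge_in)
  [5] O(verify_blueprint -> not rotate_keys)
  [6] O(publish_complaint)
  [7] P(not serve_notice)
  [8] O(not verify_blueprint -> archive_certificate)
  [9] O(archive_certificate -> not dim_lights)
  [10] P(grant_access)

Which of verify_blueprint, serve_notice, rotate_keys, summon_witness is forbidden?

Premises 4 and 3 are O(declare_conflict -> not badge_in) and O(not declare_conflict -> not badge_in); every ideal world satisfies declare_conflict or not declare_conflict, so in either case not badge_in holds — hence O(not badge_in).
Premise 1 is O(not badge_in -> dim_lights); since O(not badge_in), deontic closure gives O(dim_lights).
Premise 9, O(archive_certificate -> not dim_lights), contraposes to O(dim_lights -> not archive_certificate); with O(dim_lights) we get O(not archive_certificate).
The contrapositive of premise 8 (O(not verify_blueprint -> archive_certificate)) is O(not archive_certificate -> verify_blueprint), and O(not archive_certificate) is already established, so O(verify_blueprint).
Applying K to premise 5 (O(verify_blueprint -> not rotate_keys)) and O(verify_blueprint) yields O(not rotate_keys).
So O(not rotate_keys) holds, i.e. rotate_keys is forbidden. None of the other listed options is forbidden under the premises.

rotate_keys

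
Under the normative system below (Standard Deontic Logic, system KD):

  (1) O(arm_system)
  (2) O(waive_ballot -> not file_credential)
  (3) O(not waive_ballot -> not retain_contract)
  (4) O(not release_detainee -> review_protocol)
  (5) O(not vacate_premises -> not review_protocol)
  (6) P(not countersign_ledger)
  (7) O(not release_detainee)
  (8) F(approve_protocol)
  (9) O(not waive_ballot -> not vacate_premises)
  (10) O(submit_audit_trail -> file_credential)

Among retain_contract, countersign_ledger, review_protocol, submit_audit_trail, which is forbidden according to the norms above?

Premise 7 states O(not release_detainee) outright.
With premise 4, O(not release_detainee -> review_protocol), the K-axiom yields O(review_protocol).
Premise 5, O(not vacate_premises -> not review_protocol), contraposes to O(review_protocol -> vacate_premises); with O(review_protocol) we get O(vacate_premises).
Premise 9, O(not waive_ballot -> not vacate_premises), contraposes to O(vacate_premises -> waive_ballot); with O(vacate_premises) we get O(waive_ballot).
Applying K to premise 2 (O(waive_ballot -> not file_credential)) and O(waive_ballot) yields O(not file_credential).
The contrapositive of premise 10 (O(submit_audit_trail -> file_credential)) is O(not file_credential -> not submit_audit_trail), and O(not file_credential) is already established, so O(not submit_audit_trail).
So O(not submit_audit_trail) holds, i.e. submit_audit_trail is forbidden. None of the other listed options is forbidden under the premises.

submit_audit_trail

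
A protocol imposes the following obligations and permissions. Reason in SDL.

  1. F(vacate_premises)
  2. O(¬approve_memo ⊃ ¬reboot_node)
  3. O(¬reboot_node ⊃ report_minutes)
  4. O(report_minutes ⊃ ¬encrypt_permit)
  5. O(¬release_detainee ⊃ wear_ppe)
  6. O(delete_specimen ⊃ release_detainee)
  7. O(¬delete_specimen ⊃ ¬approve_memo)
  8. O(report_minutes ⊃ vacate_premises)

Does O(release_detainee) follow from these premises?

Yes

F(vacate_premises) at premise 1 means O(¬vacate_premises).
Premise 8 is O(report_minutes ⊃ vacate_premises); contrapositively O(¬vacate_premises ⊃ ¬report_minutes). Since O(¬vacate_premises) holds, K gives O(¬report_minutes).
Premise 3, O(¬reboot_node ⊃ report_minutes), contraposes to O(¬report_minutes ⊃ reboot_node); with O(¬report_minutes) we get O(reboot_node).
Premise 2, O(¬approve_memo ⊃ ¬reboot_node), contraposes to O(reboot_node ⊃ approve_memo); with O(reboot_node) we get O(approve_memo).
Premise 7 is O(¬delete_specimen ⊃ ¬approve_memo); contrapositively O(approve_memo ⊃ delete_specimen). Since O(approve_memo) holds, K gives O(delete_specimen).
Premise 6 is O(delete_specimen ⊃ release_detainee); since O(delete_specimen), deontic closure gives O(release_detainee).
Premises 4, 5 do not contribute to this derivation.
So O(release_detainee) follows.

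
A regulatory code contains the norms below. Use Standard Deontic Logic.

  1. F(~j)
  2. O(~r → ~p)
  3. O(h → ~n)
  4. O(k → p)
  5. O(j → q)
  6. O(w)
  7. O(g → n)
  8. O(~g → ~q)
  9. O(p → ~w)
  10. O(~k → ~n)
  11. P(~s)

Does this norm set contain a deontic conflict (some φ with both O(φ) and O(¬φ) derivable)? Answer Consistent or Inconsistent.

Inconsistent

Premise 6 states O(w) outright.
The contrapositive of premise 9 (O(p → ~w)) is O(w → ~p), and O(w) is already established, so O(~p).
Premise 4 is O(k → p); contrapositively O(~p → ~k). Since O(~p) holds, K gives O(~k).
Applying K to premise 10 (O(~k → ~n)) and O(~k) yields O(~n).
Premise 7, O(g → n), contraposes to O(~n → ~g); with O(~n) we get O(~g).
With premise 8, O(~g → ~q), the K-axiom yields O(~q).
Premise 5, O(j → q), contraposes to O(~q → ~j); with O(~q) we get O(~j).
Yet premise 1 is F(~j), i.e. O(j).
We now have both O(~j) and O(j) — j is simultaneously obligatory and forbidden, violating the D-axiom.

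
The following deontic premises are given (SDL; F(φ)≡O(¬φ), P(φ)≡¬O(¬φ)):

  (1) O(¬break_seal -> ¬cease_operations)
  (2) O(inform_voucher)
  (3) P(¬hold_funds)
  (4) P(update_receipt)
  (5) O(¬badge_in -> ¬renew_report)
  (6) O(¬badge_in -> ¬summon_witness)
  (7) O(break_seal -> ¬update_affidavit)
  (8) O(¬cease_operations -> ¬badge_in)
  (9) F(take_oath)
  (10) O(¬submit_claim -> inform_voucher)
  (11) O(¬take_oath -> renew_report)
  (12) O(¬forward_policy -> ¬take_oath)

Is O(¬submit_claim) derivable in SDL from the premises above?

No

Premise 10 is O(¬submit_claim -> inform_voucher); even if O(inform_voucher) held, inferring O(¬submit_claim) would be affirming the consequent — invalid.
No other premise forces O(¬submit_claim). An ideal world satisfying every premise can still have ¬submit_claim false, so O(¬submit_claim) is not derivable.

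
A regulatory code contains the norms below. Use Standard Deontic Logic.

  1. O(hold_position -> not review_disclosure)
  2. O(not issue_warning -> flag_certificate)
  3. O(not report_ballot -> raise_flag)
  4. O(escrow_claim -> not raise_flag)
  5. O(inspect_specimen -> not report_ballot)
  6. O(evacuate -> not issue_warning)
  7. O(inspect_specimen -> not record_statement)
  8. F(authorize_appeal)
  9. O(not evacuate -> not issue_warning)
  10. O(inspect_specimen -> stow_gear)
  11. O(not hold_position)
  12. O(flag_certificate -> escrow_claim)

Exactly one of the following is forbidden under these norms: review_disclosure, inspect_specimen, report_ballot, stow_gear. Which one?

inspect_specimen

By case analysis on not evacuate: premise 9 gives O(not evacuate -> not issue_warning) and premise 6 gives O(evacuate -> not issue_warning), so O(not issue_warning) either way.
Applying K to premise 2 (O(not issue_warning -> flag_certificate)) and O(not issue_warning) yields O(flag_certificate).
From O(flag_certificate) and premise 12, O(flag_certificate -> escrow_claim), we obtain O(escrow_claim).
From O(escrow_claim) and premise 4, O(escrow_claim -> not raise_flag), we obtain O(not raise_flag).
Premise 3, O(not report_ballot -> raise_flag), contraposes to O(not raise_flag -> report_ballot); with O(not raise_flag) we get O(report_ballot).
Premise 5 is O(inspect_specimen -> not report_ballot); contrapositively O(report_ballot -> not inspect_specimen). Since O(report_ballot) holds, K gives O(not inspect_specimen).
So O(not inspect_specimen) holds, i.e. inspect_specimen is forbidden. None of the other listed options is forbidden under the premises.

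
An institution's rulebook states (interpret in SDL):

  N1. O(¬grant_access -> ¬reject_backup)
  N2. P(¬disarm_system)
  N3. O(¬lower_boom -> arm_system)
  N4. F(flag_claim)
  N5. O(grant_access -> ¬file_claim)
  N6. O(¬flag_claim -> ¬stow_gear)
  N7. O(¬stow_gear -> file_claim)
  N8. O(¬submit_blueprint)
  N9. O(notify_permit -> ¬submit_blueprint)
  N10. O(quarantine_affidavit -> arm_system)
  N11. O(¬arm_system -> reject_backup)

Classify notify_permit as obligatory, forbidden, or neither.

Neither

Premise 9 is O(notify_permit -> ¬submit_blueprint); even if O(¬submit_blueprint) held, inferring O(notify_permit) would be affirming the consequent — invalid.
No premise or chain of K-axiom applications forces O(notify_permit), and none forces O(¬notify_permit). So notify_permit is neither obligatory nor forbidden under these norms.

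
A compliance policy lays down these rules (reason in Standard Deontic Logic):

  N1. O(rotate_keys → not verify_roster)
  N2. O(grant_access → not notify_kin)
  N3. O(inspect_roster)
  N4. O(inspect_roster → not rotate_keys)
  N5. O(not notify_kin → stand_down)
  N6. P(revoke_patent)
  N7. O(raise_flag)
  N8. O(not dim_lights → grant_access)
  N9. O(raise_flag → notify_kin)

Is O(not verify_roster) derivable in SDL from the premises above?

No

Premise 1 is O(rotate_keys → not verify_roster), but O(rotate_keys) is not derivable from the premises, so it does not yield O(not verify_roster).
No other premise forces O(not verify_roster). An ideal world satisfying every premise can still have not verify_roster false, so O(not verify_roster) is not derivable.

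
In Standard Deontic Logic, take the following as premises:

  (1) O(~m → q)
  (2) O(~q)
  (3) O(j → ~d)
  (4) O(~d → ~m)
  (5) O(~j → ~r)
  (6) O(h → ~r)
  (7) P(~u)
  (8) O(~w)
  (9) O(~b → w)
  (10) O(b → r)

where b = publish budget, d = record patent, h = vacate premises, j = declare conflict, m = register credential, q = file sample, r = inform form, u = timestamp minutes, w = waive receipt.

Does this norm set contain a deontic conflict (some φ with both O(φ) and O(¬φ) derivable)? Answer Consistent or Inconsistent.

Premise 2 states O(~q) outright.
Premise 1 is O(~m → q); contrapositively O(~q → m). Since O(~q) holds, K gives O(m).
Premise 4 is O(~d → ~m); contrapositively O(m → d). Since O(m) holds, K gives O(d).
Premise 3 is O(j → ~d); contrapositively O(d → ~j). Since O(d) holds, K gives O(~j).
Applying K to premise 5 (O(~j → ~r)) and O(~j) yields O(~r).
Premise 10, O(b → r), contraposes to O(~r → ~b); with O(~r) we get O(~b).
With premise 9, O(~b → w), the K-axiom yields O(w).
However, premise 8 gives O(~w).
We now have both O(w) and O(~w) — w is simultaneously obligatory and forbidden, violating the D-axiom.

Inconsistent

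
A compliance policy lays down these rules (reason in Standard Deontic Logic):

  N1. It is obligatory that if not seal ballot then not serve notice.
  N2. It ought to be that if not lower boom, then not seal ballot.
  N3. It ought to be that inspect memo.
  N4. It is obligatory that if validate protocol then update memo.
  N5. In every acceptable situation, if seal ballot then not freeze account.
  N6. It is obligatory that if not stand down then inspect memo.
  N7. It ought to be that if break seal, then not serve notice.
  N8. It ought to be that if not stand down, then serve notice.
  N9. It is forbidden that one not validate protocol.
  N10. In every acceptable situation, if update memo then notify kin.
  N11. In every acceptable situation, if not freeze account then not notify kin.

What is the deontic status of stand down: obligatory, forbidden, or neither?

Obligatory

Premise 9 is F(¬validate_protocol), i.e. O(validate_protocol).
Applying K to premise 4 (O(validate_protocol → update_memo)) and O(validate_protocol) yields O(update_memo).
From O(update_memo) and premise 10, O(update_memo → notify_kin), we obtain O(notify_kin).
Premise 11, O(¬freeze_account → ¬notify_kin), contraposes to O(notify_kin → freeze_account); with O(notify_kin) we get O(freeze_account).
Premise 5 is O(seal_ballot → ¬freeze_account); contrapositively O(freeze_account → ¬seal_ballot). Since O(freeze_account) holds, K gives O(¬seal_ballot).
Premise 1 is O(¬seal_ballot → ¬serve_notice); since O(¬seal_ballot), deontic closure gives O(¬serve_notice).
The contrapositive of premise 8 (O(¬stand_down → serve_notice)) is O(¬serve_notice → stand_down), and O(¬serve_notice) is already established, so O(stand_down).
Premises 2, 3, 6, 7 do not contribute to this derivation.
Hence stand_down is obligatory.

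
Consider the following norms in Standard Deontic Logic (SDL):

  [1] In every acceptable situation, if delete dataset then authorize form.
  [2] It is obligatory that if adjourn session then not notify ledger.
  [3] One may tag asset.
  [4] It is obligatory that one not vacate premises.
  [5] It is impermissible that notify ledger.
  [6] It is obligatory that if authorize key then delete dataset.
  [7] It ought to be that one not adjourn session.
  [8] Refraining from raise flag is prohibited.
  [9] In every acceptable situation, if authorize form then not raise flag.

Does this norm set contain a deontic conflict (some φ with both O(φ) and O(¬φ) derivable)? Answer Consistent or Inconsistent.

Premise 2 is O(adjourn_session → ¬notify_ledger); even if O(¬notify_ledger) held, inferring O(adjourn_session) would be affirming the consequent — invalid.
So O(adjourn_session) is not derivable, and the apparent clash with O(¬adjourn_session) does not arise.
A world satisfying every obligation exists (e.g. adjourn_session=false, authorize_form=false, authorize_key=false, delete_dataset=false, notify_ledger=false, raise_flag=true, tag_asset=false, vacate_premises=false); no atom is both obligatory and forbidden, so the set is consistent.

Consistent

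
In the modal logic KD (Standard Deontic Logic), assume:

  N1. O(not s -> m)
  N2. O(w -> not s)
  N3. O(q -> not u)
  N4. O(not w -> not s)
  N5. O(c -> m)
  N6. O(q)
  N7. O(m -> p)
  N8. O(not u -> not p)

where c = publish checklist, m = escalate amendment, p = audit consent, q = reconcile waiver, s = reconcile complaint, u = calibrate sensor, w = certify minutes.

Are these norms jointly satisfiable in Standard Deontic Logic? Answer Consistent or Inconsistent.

Premises 2 and 4 are O(w -> not s) and O(not w -> not s); every ideal world satisfies w or not w, so in either case not s holds — hence O(not s).
With premise 1, O(not s -> m), the K-axiom yields O(m).
With premise 7, O(m -> p), the K-axiom yields O(p).
Premise 8 is O(not u -> not p); contrapositively O(p -> u). Since O(p) holds, K gives O(u).
Premise 3, O(q -> not u), contraposes to O(u -> not q); with O(u) we get O(not q).
But premise 6 directly asserts O(q).
We now have both O(not q) and O(q) — q is simultaneously obligatory and forbidden, violating the D-axiom.

Inconsistent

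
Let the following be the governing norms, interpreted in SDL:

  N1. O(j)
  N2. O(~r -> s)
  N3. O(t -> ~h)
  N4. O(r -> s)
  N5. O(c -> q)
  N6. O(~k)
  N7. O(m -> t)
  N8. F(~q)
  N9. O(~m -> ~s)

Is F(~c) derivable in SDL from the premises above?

No

Premise 5 is O(c -> q); even if O(q) held, inferring O(c) would be affirming the consequent — invalid.
No other premise forces O(c). An ideal world satisfying every premise can still have ~c true, so F(~c) is not derivable.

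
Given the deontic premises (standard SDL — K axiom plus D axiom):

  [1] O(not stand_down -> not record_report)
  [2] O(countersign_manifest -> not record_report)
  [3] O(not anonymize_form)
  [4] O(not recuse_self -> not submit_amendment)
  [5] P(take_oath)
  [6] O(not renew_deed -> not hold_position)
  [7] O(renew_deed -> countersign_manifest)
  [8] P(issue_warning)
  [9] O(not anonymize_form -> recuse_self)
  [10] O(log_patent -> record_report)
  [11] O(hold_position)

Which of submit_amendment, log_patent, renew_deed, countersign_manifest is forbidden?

log_patent

Premise 11 gives O(hold_position).
The contrapositive of premise 6 (O(not renew_deed -> not hold_position)) is O(hold_position -> renew_deed), and O(hold_position) is already established, so O(renew_deed).
From O(renew_deed) and premise 7, O(renew_deed -> countersign_manifest), we obtain O(countersign_manifest).
Premise 2 is O(countersign_manifest -> not record_report); since O(countersign_manifest), deontic closure gives O(not record_report).
The contrapositive of premise 10 (O(log_patent -> record_report)) is O(not record_report -> not log_patent), and O(not record_report) is already established, so O(not log_patent).
So O(not log_patent) holds, i.e. log_patent is forbidden. None of the other listed options is forbidden under the premises.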